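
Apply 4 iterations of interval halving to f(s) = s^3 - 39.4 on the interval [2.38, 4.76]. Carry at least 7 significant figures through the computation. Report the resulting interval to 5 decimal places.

f(2.380000) = -25.918728, f(4.760000) = 68.450176 (opposite signs)
step 1: m = 3.570000, f(m) = 6.099293 > 0 → root in [2.380000, 3.570000]
step 2: m = 2.975000, f(m) = -13.069391 < 0 → root in [2.975000, 3.570000]
step 3: m = 3.272500, f(m) = -4.353959 < 0 → root in [3.272500, 3.570000]
step 4: m = 3.421250, f(m) = 0.645566 > 0 → root in [3.272500, 3.421250]

[3.27250, 3.42125]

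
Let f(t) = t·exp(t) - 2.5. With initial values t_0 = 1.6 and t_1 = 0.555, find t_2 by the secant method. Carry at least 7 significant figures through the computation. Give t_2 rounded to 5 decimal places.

0.78527

f(t_0) = 5.424852, f(t_1) = -1.533223
t_2 = 0.555000 - (-1.533223)·(0.555000 - 1.600000)/(-1.533223 - (5.424852)) = 0.785267; f(t_2) = -0.777914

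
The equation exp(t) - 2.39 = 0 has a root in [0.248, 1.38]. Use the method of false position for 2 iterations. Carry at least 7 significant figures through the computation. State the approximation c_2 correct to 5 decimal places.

f(0.248000) = -1.108540, f(1.380000) = 1.584902
step 1: c = 0.713897, f(c) = -0.348066 < 0 → new bracket [0.713897, 1.380000]
step 2: c = 0.833841, f(c) = -0.087855 < 0 → new bracket [0.833841, 1.380000]

0.83384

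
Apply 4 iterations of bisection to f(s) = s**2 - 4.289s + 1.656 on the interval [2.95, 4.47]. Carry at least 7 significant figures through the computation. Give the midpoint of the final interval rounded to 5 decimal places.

3.85250

f(2.950000) = -2.294050, f(4.470000) = 2.465070 (opposite signs)
step 1: m = 3.710000, f(m) = -0.492090 < 0 → root in [3.710000, 4.470000]
step 2: m = 4.090000, f(m) = 0.842090 > 0 → root in [3.710000, 4.090000]
step 3: m = 3.900000, f(m) = 0.138900 > 0 → root in [3.710000, 3.900000]
step 4: m = 3.805000, f(m) = -0.185620 < 0 → root in [3.805000, 3.900000]
Midpoint of [3.805000, 3.900000] = 3.852500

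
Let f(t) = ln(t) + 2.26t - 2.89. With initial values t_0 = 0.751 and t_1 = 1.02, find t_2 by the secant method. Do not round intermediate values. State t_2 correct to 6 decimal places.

f(t_0) = -1.479090, f(t_1) = -0.564997
t_2 = 1.020000 - (-0.564997)·(1.020000 - 0.751000)/(-0.564997 - (-1.479090)) = 1.186268; f(t_2) = -0.038222

1.186268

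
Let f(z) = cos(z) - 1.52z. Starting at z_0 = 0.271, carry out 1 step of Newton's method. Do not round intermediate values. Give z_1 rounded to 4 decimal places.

f'(z) = -sin(z) - 1.52
z_0 = 0.271000: f = 0.551584, f' = -1.787695 → z_1 = 0.271000 - (0.551584)/(-1.787695) = 0.579545

0.5795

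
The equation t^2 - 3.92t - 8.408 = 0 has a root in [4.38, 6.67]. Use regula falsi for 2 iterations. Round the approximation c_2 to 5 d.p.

False-position update: c = (a·f(b) − b·f(a))/(f(b) − f(a)); replace the endpoint whose sign matches f(c).
f(4.380000) = -6.393200, f(6.670000) = 9.934500
step 1: c = 5.276662, f(c) = -1.249353 < 0 → new bracket [5.276662, 6.670000]
step 2: c = 5.432312, f(c) = -0.192647 < 0 → new bracket [5.432312, 6.670000]

5.43231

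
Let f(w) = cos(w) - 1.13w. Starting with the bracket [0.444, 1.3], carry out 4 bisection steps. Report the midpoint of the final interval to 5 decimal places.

f(0.444000) = 0.401321, f(1.300000) = -1.201501 (opposite signs)
step 1: m = 0.872000, f(m) = -0.342063 < 0 → root in [0.444000, 0.872000]
step 2: m = 0.658000, f(m) = 0.047677 > 0 → root in [0.658000, 0.872000]
step 3: m = 0.765000, f(m) = -0.143068 < 0 → root in [0.658000, 0.765000]
step 4: m = 0.711500, f(m) = -0.046612 < 0 → root in [0.658000, 0.711500]
Midpoint of [0.658000, 0.711500] = 0.684750

0.68475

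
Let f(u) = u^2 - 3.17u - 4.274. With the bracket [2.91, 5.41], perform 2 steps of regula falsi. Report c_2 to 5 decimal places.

False-position update: c = (a·f(b) − b·f(a))/(f(b) − f(a)); replace the endpoint whose sign matches f(c).
f(2.910000) = -5.030600, f(5.410000) = 7.844400
step 1: c = 3.886816, f(c) = -1.487870 < 0 → new bracket [3.886816, 5.410000]
step 2: c = 4.129661, f(c) = -0.310925 < 0 → new bracket [4.129661, 5.410000]

4.12966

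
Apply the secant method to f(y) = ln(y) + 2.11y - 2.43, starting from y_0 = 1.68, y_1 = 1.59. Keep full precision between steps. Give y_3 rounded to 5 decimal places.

Secant update: y_(k+1) = y_k − f(y_k)·(y_k − y_(k-1))/(f(y_k) − f(y_(k-1))).
f(y_0) = 1.633594, f(y_1) = 1.388634
y_2 = 1.590000 - (1.388634)·(1.590000 - 1.680000)/(1.388634 - (1.633594)) = 1.079806; f(y_2) = -0.074829
y_3 = 1.079806 - (-0.074829)·(1.079806 - 1.590000)/(-0.074829 - (1.388634)) = 1.105893; f(y_3) = 0.004086

1.10589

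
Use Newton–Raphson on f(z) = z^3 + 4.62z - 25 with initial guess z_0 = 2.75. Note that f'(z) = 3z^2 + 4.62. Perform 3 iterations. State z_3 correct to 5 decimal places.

2.40401

Newton update: z ← z − f(z)/f'(z).
z_0 = 2.750000: f = 8.501875, f' = 27.307500 → z_1 = 2.750000 - (8.501875)/(27.307500) = 2.438662
z_1 = 2.438662: f = 0.769507, f' = 22.461210 → z_2 = 2.438662 - (0.769507)/(22.461210) = 2.404402
z_2 = 2.404402: f = 0.008547, f' = 21.963449 → z_3 = 2.404402 - (0.008547)/(21.963449) = 2.404013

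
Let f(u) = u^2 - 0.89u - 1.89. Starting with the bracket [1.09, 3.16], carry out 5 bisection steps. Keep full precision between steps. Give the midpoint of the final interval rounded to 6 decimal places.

f(1.090000) = -1.672000, f(3.160000) = 5.283200 (opposite signs)
step 1: m = 2.125000, f(m) = 0.734375 > 0 → root in [1.090000, 2.125000]
step 2: m = 1.607500, f(m) = -0.736619 < 0 → root in [1.607500, 2.125000]
step 3: m = 1.866250, f(m) = -0.068073 < 0 → root in [1.866250, 2.125000]
step 4: m = 1.995625, f(m) = 0.316413 > 0 → root in [1.866250, 1.995625]
step 5: m = 1.930937, f(m) = 0.119985 > 0 → root in [1.866250, 1.930937]
Midpoint of [1.866250, 1.930937] = 1.898594

1.898594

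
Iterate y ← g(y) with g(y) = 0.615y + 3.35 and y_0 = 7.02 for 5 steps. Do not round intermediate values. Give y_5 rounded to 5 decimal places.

y_1 = g(7.020000) = 7.667300
y_2 = g(7.667300) = 8.065390
y_3 = g(8.065390) = 8.310215
y_4 = g(8.310215) = 8.460782
y_5 = g(8.460782) = 8.553381

8.55338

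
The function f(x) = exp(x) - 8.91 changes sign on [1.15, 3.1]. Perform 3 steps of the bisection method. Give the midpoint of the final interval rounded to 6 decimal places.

2.246875

f(1.150000) = -5.751807, f(3.100000) = 13.287951 (opposite signs)
step 1: m = 2.125000, f(m) = -0.537103 < 0 → root in [2.125000, 3.100000]
step 2: m = 2.612500, f(m) = 4.723091 > 0 → root in [2.125000, 2.612500]
step 3: m = 2.368750, f(m) = 1.774029 > 0 → root in [2.125000, 2.368750]
Midpoint of [2.125000, 2.368750] = 2.246875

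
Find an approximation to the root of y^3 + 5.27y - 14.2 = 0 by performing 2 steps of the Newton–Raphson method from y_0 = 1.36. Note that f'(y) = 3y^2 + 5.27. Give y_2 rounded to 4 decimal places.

Newton update: y ← y − f(y)/f'(y).
y_0 = 1.360000: f = -4.517344, f' = 10.818800 → y_1 = 1.360000 - (-4.517344)/(10.818800) = 1.777546
y_1 = 1.777546: f = 0.784122, f' = 14.749007 → y_2 = 1.777546 - (0.784122)/(14.749007) = 1.724381

1.7244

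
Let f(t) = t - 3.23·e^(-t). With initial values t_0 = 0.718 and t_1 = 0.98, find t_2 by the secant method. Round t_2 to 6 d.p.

f(t_0) = -0.857357, f(t_1) = -0.232255
t_2 = 0.980000 - (-0.232255)·(0.980000 - 0.718000)/(-0.232255 - (-0.857357)) = 1.077345; f(t_2) = -0.022464

1.077345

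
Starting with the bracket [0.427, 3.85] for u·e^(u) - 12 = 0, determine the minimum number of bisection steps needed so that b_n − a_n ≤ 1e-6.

Initial width b − a = 3.85 − 0.427 = 3.423000.
After n steps the width is (b−a)/2^n; need (b−a)/2^n ≤ 1e-6.
So n ≥ log₂(3.423000/1e-6) = log₂(3423000.0000) ≈ 21.7068.
Hence n = 22.

22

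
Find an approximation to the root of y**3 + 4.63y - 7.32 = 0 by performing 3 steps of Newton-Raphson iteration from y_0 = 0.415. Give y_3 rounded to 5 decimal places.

1.20422

f'(y) = 3y**2 + 4.63
y_0 = 0.415000: f = -5.327077, f' = 5.146675 → y_1 = 0.415000 - (-5.327077)/(5.146675) = 1.450052
y_1 = 1.450052: f = 2.442695, f' = 10.937953 → y_2 = 1.450052 - (2.442695)/(10.937953) = 1.226729
y_2 = 1.226729: f = 0.205818, f' = 9.144594 → y_3 = 1.226729 - (0.205818)/(9.144594) = 1.204222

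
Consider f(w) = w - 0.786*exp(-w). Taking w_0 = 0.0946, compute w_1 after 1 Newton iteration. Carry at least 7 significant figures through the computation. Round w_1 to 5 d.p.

0.45637

f'(w) = 1 + 0.786*exp(-w)
w_0 = 0.094600: f = -0.620453, f' = 1.715053 → w_1 = 0.094600 - (-0.620453)/(1.715053) = 0.456369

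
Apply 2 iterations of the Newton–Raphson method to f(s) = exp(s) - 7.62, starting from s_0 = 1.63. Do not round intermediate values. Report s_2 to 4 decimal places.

Newton update: s ← s − f(s)/f'(s).
f'(s) = exp(s)
s_0 = 1.630000: f = -2.516125, f' = 5.103875 → s_1 = 1.630000 - (-2.516125)/(5.103875) = 2.122983
s_1 = 2.122983: f = 0.736029, f' = 8.356029 → s_2 = 2.122983 - (0.736029)/(8.356029) = 2.034900

2.0349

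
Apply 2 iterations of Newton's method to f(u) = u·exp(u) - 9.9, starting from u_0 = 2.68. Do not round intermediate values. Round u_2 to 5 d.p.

1.82787

f'(u) = (u + 1)·exp(u)
u_0 = 2.680000: f = 29.188050, f' = 53.673143 → u_1 = 2.680000 - (29.188050)/(53.673143) = 2.136189
u_1 = 2.136189: f = 8.187341, f' = 26.554448 → u_2 = 2.136189 - (8.187341)/(26.554448) = 1.827866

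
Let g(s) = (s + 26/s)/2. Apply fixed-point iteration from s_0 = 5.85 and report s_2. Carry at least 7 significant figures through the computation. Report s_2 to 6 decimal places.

5.099245

s_1 = g(5.850000) = 5.147222
s_2 = g(5.147222) = 5.099245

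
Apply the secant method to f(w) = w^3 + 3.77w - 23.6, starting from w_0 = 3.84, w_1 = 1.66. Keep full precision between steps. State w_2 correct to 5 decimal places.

2.12183

f(w_0) = 47.499904, f(w_1) = -12.767504
w_2 = 1.660000 - (-12.767504)·(1.660000 - 3.840000)/(-12.767504 - (47.499904)) = 2.121828; f(w_2) = -6.047917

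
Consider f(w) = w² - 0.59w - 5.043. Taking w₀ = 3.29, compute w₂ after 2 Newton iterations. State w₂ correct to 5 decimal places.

2.56164

Newton update: w ← w − f(w)/f'(w).
f'(w) = 2w - 0.59
w_0 = 3.290000: f = 3.840000, f' = 5.990000 → w_1 = 3.290000 - (3.840000)/(5.990000) = 2.648932
w_1 = 2.648932: f = 0.410969, f' = 4.707863 → w_2 = 2.648932 - (0.410969)/(4.707863) = 2.561637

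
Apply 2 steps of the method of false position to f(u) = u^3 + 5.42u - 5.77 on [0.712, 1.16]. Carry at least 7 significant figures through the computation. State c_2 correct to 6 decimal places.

0.919192

f(0.712000) = -1.550016, f(1.160000) = 2.078096
step 1: c = 0.903396, f(c) = -0.136308 < 0 → new bracket [0.903396, 1.160000]
step 2: c = 0.919192, f(c) = -0.011345 < 0 → new bracket [0.919192, 1.160000]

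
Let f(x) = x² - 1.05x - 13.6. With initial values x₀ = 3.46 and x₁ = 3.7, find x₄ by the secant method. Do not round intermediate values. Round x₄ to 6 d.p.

f(x_0) = -5.261400, f(x_1) = -3.795000
x_2 = 3.700000 - (-3.795000)·(3.700000 - 3.460000)/(-3.795000 - (-5.261400)) = 4.321113; f(x_2) = 0.534848
x_3 = 4.321113 - (0.534848)·(4.321113 - 3.700000)/(0.534848 - (-3.795000)) = 4.244389; f(x_3) = -0.041767
x_4 = 4.244389 - (-0.041767)·(4.244389 - 4.321113)/(-0.041767 - (0.534848)) = 4.249947; f(x_4) = -0.000396

4.249947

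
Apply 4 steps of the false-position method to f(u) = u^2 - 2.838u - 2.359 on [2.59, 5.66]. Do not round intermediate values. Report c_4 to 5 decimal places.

False-position update: c = (a·f(b) − b·f(a))/(f(b) − f(a)); replace the endpoint whose sign matches f(c).
f(2.590000) = -3.001320, f(5.660000) = 13.613520
step 1: c = 3.144568, f(c) = -1.394977 < 0 → new bracket [3.144568, 5.660000]
step 2: c = 3.378367, f(c) = -0.533444 < 0 → new bracket [3.378367, 5.660000]
step 3: c = 3.464401, f(c) = -0.188897 < 0 → new bracket [3.464401, 5.660000]
step 4: c = 3.494449, f(c) = -0.065071 < 0 → new bracket [3.494449, 5.660000]

3.49445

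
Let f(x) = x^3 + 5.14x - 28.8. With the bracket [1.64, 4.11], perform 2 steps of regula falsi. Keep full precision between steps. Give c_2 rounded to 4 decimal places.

f(1.640000) = -15.959456, f(4.110000) = 61.751931
step 1: c = 2.147260, f(c) = -7.862662 < 0 → new bracket [2.147260, 4.110000]
step 2: c = 2.368943, f(c) = -3.329392 < 0 → new bracket [2.368943, 4.110000]

2.3689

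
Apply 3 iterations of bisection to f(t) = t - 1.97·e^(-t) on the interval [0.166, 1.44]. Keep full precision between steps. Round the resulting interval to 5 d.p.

[0.80300, 0.96225]

f(0.166000) = -1.502681, f(1.440000) = 0.973252 (opposite signs)
step 1: m = 0.803000, f(m) = -0.079527 < 0 → root in [0.803000, 1.440000]
step 2: m = 1.121500, f(m) = 0.479692 > 0 → root in [0.803000, 1.121500]
step 3: m = 0.962250, f(m) = 0.209646 > 0 → root in [0.803000, 0.962250]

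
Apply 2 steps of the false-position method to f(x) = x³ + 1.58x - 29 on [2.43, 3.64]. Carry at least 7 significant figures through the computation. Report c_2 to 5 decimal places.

2.87889

False-position update: c = (a·f(b) − b·f(a))/(f(b) − f(a)); replace the endpoint whose sign matches f(c).
f(2.430000) = -10.811693, f(3.640000) = 24.979744
step 1: c = 2.795511, f(c) = -2.736515 < 0 → new bracket [2.795511, 3.640000]
step 2: c = 2.878890, f(c) = -0.591099 < 0 → new bracket [2.878890, 3.640000]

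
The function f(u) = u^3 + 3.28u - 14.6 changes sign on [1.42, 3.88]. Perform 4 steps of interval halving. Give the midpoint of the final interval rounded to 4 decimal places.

f(1.420000) = -7.079112, f(3.880000) = 56.537472 (opposite signs)
step 1: m = 2.650000, f(m) = 12.701625 > 0 → root in [1.420000, 2.650000]
step 2: m = 2.035000, f(m) = 0.502193 > 0 → root in [1.420000, 2.035000]
step 3: m = 1.727500, f(m) = -3.778497 < 0 → root in [1.727500, 2.035000]
step 4: m = 1.881250, f(m) = -1.771565 < 0 → root in [1.881250, 2.035000]
Midpoint of [1.881250, 2.035000] = 1.958125

1.9581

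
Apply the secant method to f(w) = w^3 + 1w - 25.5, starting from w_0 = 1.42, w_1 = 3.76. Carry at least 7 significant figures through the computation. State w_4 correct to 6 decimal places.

2.854089

f(w_0) = -21.216712, f(w_1) = 31.417376
w_2 = 3.760000 - (31.417376)·(3.760000 - 1.420000)/(31.417376 - (-21.216712)) = 2.363250; f(w_2) = -9.938115
w_3 = 2.363250 - (-9.938115)·(2.363250 - 3.760000)/(-9.938115 - (31.417376)) = 2.698902; f(w_3) = -3.142096
w_4 = 2.698902 - (-3.142096)·(2.698902 - 2.363250)/(-3.142096 - (-9.938115)) = 2.854089; f(w_4) = 0.602993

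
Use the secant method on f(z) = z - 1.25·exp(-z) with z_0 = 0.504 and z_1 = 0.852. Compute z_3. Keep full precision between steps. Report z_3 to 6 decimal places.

0.651325

f(z_0) = -0.251137, f(z_1) = 0.318799
z_2 = 0.852000 - (0.318799)·(0.852000 - 0.504000)/(0.318799 - (-0.251137)) = 0.657343; f(z_2) = 0.009560
z_3 = 0.657343 - (0.009560)·(0.657343 - 0.852000)/(0.009560 - (0.318799)) = 0.651325; f(z_3) = -0.000368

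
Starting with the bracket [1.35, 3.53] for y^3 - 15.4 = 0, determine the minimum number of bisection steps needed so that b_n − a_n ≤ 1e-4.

Initial width b − a = 3.53 − 1.35 = 2.180000.
After n steps the width is (b−a)/2^n; need (b−a)/2^n ≤ 1e-4.
So n ≥ log₂(2.180000/1e-4) = log₂(21800.0000) ≈ 14.4120.
Hence n = 15.

15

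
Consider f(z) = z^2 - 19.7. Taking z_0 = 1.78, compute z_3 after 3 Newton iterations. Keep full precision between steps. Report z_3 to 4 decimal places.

4.4484

Newton update: z ← z − f(z)/f'(z).
f'(z) = 2z
z_0 = 1.780000: f = -16.531600, f' = 3.560000 → z_1 = 1.780000 - (-16.531600)/(3.560000) = 6.423708
z_1 = 6.423708: f = 21.564023, f' = 12.847416 → z_2 = 6.423708 - (21.564023)/(12.847416) = 4.745236
z_2 = 4.745236: f = 2.817267, f' = 9.490472 → z_3 = 4.745236 - (2.817267)/(9.490472) = 4.448384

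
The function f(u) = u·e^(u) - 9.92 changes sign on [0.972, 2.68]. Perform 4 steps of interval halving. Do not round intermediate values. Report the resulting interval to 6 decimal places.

f(0.972000) = -7.350785, f(2.680000) = 29.168050 (opposite signs)
step 1: m = 1.826000, f(m) = 1.417636 > 0 → root in [0.972000, 1.826000]
step 2: m = 1.399000, f(m) = -4.252446 < 0 → root in [1.399000, 1.826000]
step 3: m = 1.612500, f(m) = -1.832774 < 0 → root in [1.612500, 1.826000]
step 4: m = 1.719250, f(m) = -0.325998 < 0 → root in [1.719250, 1.826000]

[1.719250, 1.826000]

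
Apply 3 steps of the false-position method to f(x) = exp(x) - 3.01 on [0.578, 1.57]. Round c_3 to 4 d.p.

1.0962

f(0.578000) = -1.227530, f(1.570000) = 1.796648
step 1: c = 0.980658, f(c) = -0.343790 < 0 → new bracket [0.980658, 1.570000]
step 2: c = 1.075316, f(c) = -0.079081 < 0 → new bracket [1.075316, 1.570000]
step 3: c = 1.096172, f(c) = -0.017312 < 0 → new bracket [1.096172, 1.570000]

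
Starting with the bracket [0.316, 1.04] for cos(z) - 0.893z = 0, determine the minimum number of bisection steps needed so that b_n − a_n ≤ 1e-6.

Initial width b − a = 1.04 − 0.316 = 0.724000.
After n steps the width is (b−a)/2^n; need (b−a)/2^n ≤ 1e-6.
So n ≥ log₂(0.724000/1e-6) = log₂(724000.0000) ≈ 19.4656.
Hence n = 20.

20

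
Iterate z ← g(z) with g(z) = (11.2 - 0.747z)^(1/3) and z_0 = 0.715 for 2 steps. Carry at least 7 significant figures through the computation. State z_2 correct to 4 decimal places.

z_1 = g(0.715000) = 2.201232
z_2 = g(2.201232) = 2.122041

2.1220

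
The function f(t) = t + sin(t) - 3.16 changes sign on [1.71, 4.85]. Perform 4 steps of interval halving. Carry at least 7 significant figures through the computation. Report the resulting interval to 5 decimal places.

f(1.710000) = -0.459673, f(4.850000) = 0.699453 (opposite signs)
step 1: m = 3.280000, f(m) = -0.017966 < 0 → root in [3.280000, 4.850000]
step 2: m = 4.065000, f(m) = 0.107339 > 0 → root in [3.280000, 4.065000]
step 3: m = 3.672500, f(m) = 0.006184 > 0 → root in [3.280000, 3.672500]
step 4: m = 3.476250, f(m) = -0.012196 < 0 → root in [3.476250, 3.672500]

[3.47625, 3.67250]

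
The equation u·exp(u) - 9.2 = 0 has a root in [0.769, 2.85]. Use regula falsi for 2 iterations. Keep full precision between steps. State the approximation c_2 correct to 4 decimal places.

f(0.769000) = -7.540800, f(2.850000) = 40.070178
step 1: c = 1.098596, f(c) = -5.904264 < 0 → new bracket [1.098596, 2.850000]
step 2: c = 1.323520, f(c) = -4.228035 < 0 → new bracket [1.323520, 2.850000]

1.3235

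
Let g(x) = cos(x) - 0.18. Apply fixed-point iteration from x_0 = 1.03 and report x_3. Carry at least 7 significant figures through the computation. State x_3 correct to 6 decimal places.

x_1 = g(1.030000) = 0.334819
x_2 = g(0.334819) = 0.764470
x_3 = g(0.764470) = 0.541749

0.541749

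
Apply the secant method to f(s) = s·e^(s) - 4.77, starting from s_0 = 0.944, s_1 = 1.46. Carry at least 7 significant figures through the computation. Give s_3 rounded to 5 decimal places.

1.29525

f(s_0) = -2.343692, f(s_1) = 1.516701
s_2 = 1.460000 - (1.516701)·(1.460000 - 0.944000)/(1.516701 - (-2.343692)) = 1.257270; f(s_2) = -0.349678
s_3 = 1.257270 - (-0.349678)·(1.257270 - 1.460000)/(-0.349678 - (1.516701)) = 1.295253; f(s_3) = -0.039843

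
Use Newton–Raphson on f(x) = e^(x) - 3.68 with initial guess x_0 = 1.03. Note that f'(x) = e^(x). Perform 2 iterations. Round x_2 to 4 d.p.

1.3037

Newton update: x ← x − f(x)/f'(x).
x_0 = 1.030000: f = -0.878934, f' = 2.801066 → x_1 = 1.030000 - (-0.878934)/(2.801066) = 1.343786
x_1 = 1.343786: f = 0.153528, f' = 3.833528 → x_2 = 1.343786 - (0.153528)/(3.833528) = 1.303737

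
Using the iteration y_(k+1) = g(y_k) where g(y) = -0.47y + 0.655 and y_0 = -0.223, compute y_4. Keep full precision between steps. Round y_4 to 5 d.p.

0.41295

y_1 = g(-0.223000) = 0.759810
y_2 = g(0.759810) = 0.297889
y_3 = g(0.297889) = 0.514992
y_4 = g(0.514992) = 0.412954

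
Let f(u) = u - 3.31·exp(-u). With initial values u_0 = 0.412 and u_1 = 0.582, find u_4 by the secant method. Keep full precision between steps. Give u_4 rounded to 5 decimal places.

1.10050

f(u_0) = -1.780293, f(u_1) = -1.267561
u_2 = 0.582000 - (-1.267561)·(0.582000 - 0.412000)/(-1.267561 - (-1.780293)) = 1.002268; f(u_2) = -0.212653
u_3 = 1.002268 - (-0.212653)·(1.002268 - 0.582000)/(-0.212653 - (-1.267561)) = 1.086988; f(u_3) = -0.029245
u_4 = 1.086988 - (-0.029245)·(1.086988 - 1.002268)/(-0.029245 - (-0.212653)) = 1.100497; f(u_4) = -0.000759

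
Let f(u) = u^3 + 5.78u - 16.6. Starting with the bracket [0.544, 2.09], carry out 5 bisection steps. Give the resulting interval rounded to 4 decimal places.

f(0.544000) = -13.294691, f(2.090000) = 4.609529 (opposite signs)
step 1: m = 1.317000, f(m) = -6.703418 < 0 → root in [1.317000, 2.090000]
step 2: m = 1.703500, f(m) = -1.810362 < 0 → root in [1.703500, 2.090000]
step 3: m = 1.896750, f(m) = 1.187078 > 0 → root in [1.703500, 1.896750]
step 4: m = 1.800125, f(m) = -0.362062 < 0 → root in [1.800125, 1.896750]
step 5: m = 1.848437, f(m) = 0.399564 > 0 → root in [1.800125, 1.848437]

[1.8001, 1.8484]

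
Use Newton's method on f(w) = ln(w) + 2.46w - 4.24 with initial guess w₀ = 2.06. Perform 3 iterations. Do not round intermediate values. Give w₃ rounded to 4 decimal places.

f'(w) = 1/w + 2.46
w_0 = 2.060000: f = 1.550306, f' = 2.945437 → w_1 = 2.060000 - (1.550306)/(2.945437) = 1.533658
w_1 = 1.533658: f = -0.039544, f' = 3.112036 → w_2 = 1.533658 - (-0.039544)/(3.112036) = 1.546365
w_2 = 1.546365: f = -0.000034, f' = 3.106678 → w_3 = 1.546365 - (-0.000034)/(3.106678) = 1.546376

1.5464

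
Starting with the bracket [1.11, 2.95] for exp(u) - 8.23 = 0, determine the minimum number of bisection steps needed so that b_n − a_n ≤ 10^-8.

28

Initial width b − a = 2.95 − 1.11 = 1.840000.
After n steps the width is (b−a)/2^n; need (b−a)/2^n ≤ 10^-8.
So n ≥ log₂(1.840000/10^-8) = log₂(184000000.0000) ≈ 27.4551.
Hence n = 28.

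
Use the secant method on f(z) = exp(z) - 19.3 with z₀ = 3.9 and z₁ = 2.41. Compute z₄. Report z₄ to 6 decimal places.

Secant update: z_(k+1) = z_k − f(z_k)·(z_k − z_(k-1))/(f(z_k) − f(z_(k-1))).
f(z_0) = 30.102449, f(z_1) = -8.166039
z_2 = 2.410000 - (-8.166039)·(2.410000 - 3.900000)/(-8.166039 - (30.102449)) = 2.727948; f(z_2) = -3.998540
z_3 = 2.727948 - (-3.998540)·(2.727948 - 2.410000)/(-3.998540 - (-8.166039)) = 3.033006; f(z_3) = 1.459547
z_4 = 3.033006 - (1.459547)·(3.033006 - 2.727948)/(1.459547 - (-3.998540)) = 2.951431; f(z_4) = -0.166692

2.951431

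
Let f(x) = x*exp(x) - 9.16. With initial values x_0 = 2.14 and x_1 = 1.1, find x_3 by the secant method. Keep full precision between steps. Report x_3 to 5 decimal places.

f(x_0) = 9.028797, f(x_1) = -5.855417
x_2 = 1.100000 - (-5.855417)·(1.100000 - 2.140000)/(-5.855417 - (9.028797)) = 1.509134; f(x_2) = -2.334473
x_3 = 1.509134 - (-2.334473)·(1.509134 - 1.100000)/(-2.334473 - (-5.855417)) = 1.780400; f(x_3) = 1.401732

1.78040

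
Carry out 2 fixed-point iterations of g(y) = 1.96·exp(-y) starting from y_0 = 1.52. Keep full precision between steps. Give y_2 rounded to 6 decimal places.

y_1 = g(1.520000) = 0.428675
y_2 = g(0.428675) = 1.276688

1.276688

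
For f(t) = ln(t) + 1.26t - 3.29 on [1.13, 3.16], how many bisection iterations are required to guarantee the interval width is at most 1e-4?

15

Initial width b − a = 3.16 − 1.13 = 2.030000.
After n steps the width is (b−a)/2^n; need (b−a)/2^n ≤ 1e-4.
So n ≥ log₂(2.030000/1e-4) = log₂(20300.0000) ≈ 14.3092.
Hence n = 15.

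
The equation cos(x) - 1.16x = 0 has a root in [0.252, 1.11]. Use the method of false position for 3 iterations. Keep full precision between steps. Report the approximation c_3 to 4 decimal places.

0.6735

f(0.252000) = 0.676096, f(1.110000) = -0.842938
step 1: c = 0.633881, f(c) = 0.070433 > 0 → new bracket [0.633881, 1.110000]
step 2: c = 0.670596, f(c) = 0.005560 > 0 → new bracket [0.670596, 1.110000]
step 3: c = 0.673475, f(c) = 0.000427 > 0 → new bracket [0.673475, 1.110000]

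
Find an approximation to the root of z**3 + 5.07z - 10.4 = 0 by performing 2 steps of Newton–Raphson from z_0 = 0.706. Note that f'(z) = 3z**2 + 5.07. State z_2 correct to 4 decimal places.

z_0 = 0.706000: f = -6.468684, f' = 6.565308 → z_1 = 0.706000 - (-6.468684)/(6.565308) = 1.691283
z_1 = 1.691283: f = 3.012611, f' = 13.651311 → z_2 = 1.691283 - (3.012611)/(13.651311) = 1.470600

1.4706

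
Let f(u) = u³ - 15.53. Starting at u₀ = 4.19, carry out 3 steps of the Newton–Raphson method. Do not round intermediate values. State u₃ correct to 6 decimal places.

f'(u) = 3u²
u_0 = 4.190000: f = 58.030059, f' = 52.668300 → u_1 = 4.190000 - (58.030059)/(52.668300) = 3.088198
u_1 = 3.088198: f = 13.922031, f' = 28.610893 → u_2 = 3.088198 - (13.922031)/(28.610893) = 2.601599
u_2 = 2.601599: f = 2.078441, f' = 20.304947 → u_3 = 2.601599 - (2.078441)/(20.304947) = 2.499237

2.499237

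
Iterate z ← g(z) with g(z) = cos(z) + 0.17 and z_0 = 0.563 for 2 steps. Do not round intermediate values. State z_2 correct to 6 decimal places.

z_1 = g(0.563000) = 1.015658
z_2 = g(1.015658) = 0.697061

0.697061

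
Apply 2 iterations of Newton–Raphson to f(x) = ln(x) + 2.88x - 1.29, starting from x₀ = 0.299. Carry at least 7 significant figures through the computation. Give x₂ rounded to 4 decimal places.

f'(x) = 1/x + 2.88
x_0 = 0.299000: f = -1.636192, f' = 6.224482 → x_1 = 0.299000 - (-1.636192)/(6.224482) = 0.561864
x_1 = 0.561864: f = -0.248327, f' = 4.659790 → x_2 = 0.561864 - (-0.248327)/(4.659790) = 0.615155

0.6152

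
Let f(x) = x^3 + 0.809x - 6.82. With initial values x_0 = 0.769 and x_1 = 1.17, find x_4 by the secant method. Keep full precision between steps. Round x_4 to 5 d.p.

f(x_0) = -5.743122, f(x_1) = -4.271857
x_2 = 1.170000 - (-4.271857)·(1.170000 - 0.769000)/(-4.271857 - (-5.743122)) = 2.334314; f(x_2) = 7.788185
x_3 = 2.334314 - (7.788185)·(2.334314 - 1.170000)/(7.788185 - (-4.271857)) = 1.582418; f(x_3) = -1.577373
x_4 = 1.582418 - (-1.577373)·(1.582418 - 2.334314)/(-1.577373 - (7.788185)) = 1.709055; f(x_4) = -0.445453

1.70905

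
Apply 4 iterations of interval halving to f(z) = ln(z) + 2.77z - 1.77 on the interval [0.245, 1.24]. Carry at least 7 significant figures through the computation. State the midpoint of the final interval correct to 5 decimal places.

0.77359

f(0.245000) = -2.497847, f(1.240000) = 1.879911 (opposite signs)
step 1: m = 0.742500, f(m) = -0.011007 < 0 → root in [0.742500, 1.240000]
step 2: m = 0.991250, f(m) = 0.966974 > 0 → root in [0.742500, 0.991250]
step 3: m = 0.866875, f(m) = 0.488383 > 0 → root in [0.742500, 0.866875]
step 4: m = 0.804688, f(m) = 0.241683 > 0 → root in [0.742500, 0.804688]
Midpoint of [0.742500, 0.804688] = 0.773594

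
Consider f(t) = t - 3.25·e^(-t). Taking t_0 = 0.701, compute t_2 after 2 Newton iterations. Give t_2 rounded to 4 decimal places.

Newton update: t ← t − f(t)/f'(t).
f'(t) = 1 + 3.25·e^(-t)
t_0 = 0.701000: f = -0.911289, f' = 2.612289 → t_1 = 0.701000 - (-0.911289)/(2.612289) = 1.049847
t_1 = 1.049847: f = -0.087625, f' = 2.137472 → t_2 = 1.049847 - (-0.087625)/(2.137472) = 1.090842

1.0908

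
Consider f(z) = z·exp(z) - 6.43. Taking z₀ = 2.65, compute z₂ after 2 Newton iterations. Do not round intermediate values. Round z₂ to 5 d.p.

f'(z) = (z + 1)·exp(z)
z_0 = 2.650000: f = 31.078202, f' = 51.662241 → z_1 = 2.650000 - (31.078202)/(51.662241) = 2.048435
z_1 = 2.048435: f = 9.457155, f' = 23.642908 → z_2 = 2.048435 - (9.457155)/(23.642908) = 1.648435

1.64844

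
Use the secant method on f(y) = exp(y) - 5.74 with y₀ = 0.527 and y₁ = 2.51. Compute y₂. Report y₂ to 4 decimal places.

Secant update: y_(k+1) = y_k − f(y_k)·(y_k − y_(k-1))/(f(y_k) − f(y_(k-1))).
f(y_0) = -4.046157, f(y_1) = 6.564930
y_2 = 2.510000 - (6.564930)·(2.510000 - 0.527000)/(6.564930 - (-4.046157)) = 1.283146; f(y_2) = -2.132028

1.2831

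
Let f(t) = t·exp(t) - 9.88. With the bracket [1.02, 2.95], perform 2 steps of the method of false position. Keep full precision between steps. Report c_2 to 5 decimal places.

1.44642

f(1.020000) = -7.051341, f(2.950000) = 46.482563
step 1: c = 1.274214, f(c) = -5.323548 < 0 → new bracket [1.274214, 2.950000]
step 2: c = 1.446417, f(c) = -3.735817 < 0 → new bracket [1.446417, 2.950000]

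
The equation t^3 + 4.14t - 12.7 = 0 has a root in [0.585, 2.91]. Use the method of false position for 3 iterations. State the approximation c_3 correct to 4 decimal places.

f(0.585000) = -10.077898, f(2.910000) = 23.989571
step 1: c = 1.272786, f(c) = -5.368777 < 0 → new bracket [1.272786, 2.910000]
step 2: c = 1.572184, f(c) = -2.305095 < 0 → new bracket [1.572184, 2.910000]
step 3: c = 1.689462, f(c) = -0.883425 < 0 → new bracket [1.689462, 2.910000]

1.6895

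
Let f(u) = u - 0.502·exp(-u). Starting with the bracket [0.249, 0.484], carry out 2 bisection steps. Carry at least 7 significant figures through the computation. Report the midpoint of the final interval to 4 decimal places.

f(0.249000) = -0.142349, f(0.484000) = 0.174611 (opposite signs)
step 1: m = 0.366500, f(m) = 0.018536 > 0 → root in [0.249000, 0.366500]
step 2: m = 0.307750, f(m) = -0.061270 < 0 → root in [0.307750, 0.366500]
Midpoint of [0.307750, 0.366500] = 0.337125

0.3371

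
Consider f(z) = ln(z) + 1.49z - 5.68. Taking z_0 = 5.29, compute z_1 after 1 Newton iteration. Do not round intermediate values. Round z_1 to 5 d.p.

Newton update: z ← z − f(z)/f'(z).
f'(z) = 1/z + 1.49
z_0 = 5.290000: f = 3.867918, f' = 1.679036 → z_1 = 5.290000 - (3.867918)/(1.679036) = 2.986346

2.98635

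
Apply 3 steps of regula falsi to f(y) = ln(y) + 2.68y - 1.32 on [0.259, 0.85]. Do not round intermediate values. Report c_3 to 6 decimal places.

f(0.259000) = -1.976807, f(0.850000) = 0.795481
step 1: c = 0.680418, f(c) = 0.118474 > 0 → new bracket [0.259000, 0.680418]
step 2: c = 0.656590, f(c) = 0.018966 > 0 → new bracket [0.259000, 0.656590]
step 3: c = 0.652812, f(c) = 0.003069 > 0 → new bracket [0.259000, 0.652812]

0.652812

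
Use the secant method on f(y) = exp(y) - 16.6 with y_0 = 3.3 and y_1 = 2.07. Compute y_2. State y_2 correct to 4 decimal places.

2.6261

Secant update: y_(k+1) = y_k − f(y_k)·(y_k − y_(k-1))/(f(y_k) − f(y_(k-1))).
f(y_0) = 10.512639, f(y_1) = -8.675177
y_2 = 2.070000 - (-8.675177)·(2.070000 - 3.300000)/(-8.675177 - (10.512639)) = 2.626106; f(y_2) = -2.780144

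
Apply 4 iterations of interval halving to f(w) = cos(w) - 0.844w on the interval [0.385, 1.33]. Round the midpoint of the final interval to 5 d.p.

f(0.385000) = 0.601858, f(1.330000) = -0.884044 (opposite signs)
step 1: m = 0.857500, f(m) = -0.069400 < 0 → root in [0.385000, 0.857500]
step 2: m = 0.621250, f(m) = 0.288817 > 0 → root in [0.621250, 0.857500]
step 3: m = 0.739375, f(m) = 0.114857 > 0 → root in [0.739375, 0.857500]
step 4: m = 0.798438, f(m) = 0.023945 > 0 → root in [0.798438, 0.857500]
Midpoint of [0.798438, 0.857500] = 0.827969

0.82797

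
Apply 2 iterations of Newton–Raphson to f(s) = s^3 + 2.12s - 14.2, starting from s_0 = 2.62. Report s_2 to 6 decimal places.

f'(s) = 3s^2 + 2.12
s_0 = 2.620000: f = 9.339128, f' = 22.713200 → s_1 = 2.620000 - (9.339128)/(22.713200) = 2.208824
s_1 = 2.208824: f = 1.259342, f' = 16.756707 → s_2 = 2.208824 - (1.259342)/(16.756707) = 2.133669

2.133669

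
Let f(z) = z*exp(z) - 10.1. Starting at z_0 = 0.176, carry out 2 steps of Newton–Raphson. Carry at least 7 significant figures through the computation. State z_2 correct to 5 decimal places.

Newton update: z ← z − f(z)/f'(z).
f'(z) = (z+1)*exp(z)
z_0 = 0.176000: f = -9.890131, f' = 1.402307 → z_1 = 0.176000 - (-9.890131)/(1.402307) = 7.228756
z_1 = 7.228756: f = 9954.793227, f' = 11343.400477 → z_2 = 7.228756 - (9954.793227)/(11343.400477) = 6.351172

6.35117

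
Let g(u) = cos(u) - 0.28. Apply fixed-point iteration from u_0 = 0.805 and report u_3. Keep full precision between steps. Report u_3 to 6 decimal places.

u_1 = g(0.805000) = 0.413111
u_2 = g(0.413111) = 0.635876
u_3 = g(0.635876) = 0.524552

0.524552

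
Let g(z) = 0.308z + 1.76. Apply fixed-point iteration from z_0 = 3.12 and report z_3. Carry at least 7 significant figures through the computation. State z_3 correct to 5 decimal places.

2.56020

z_1 = g(3.120000) = 2.720960
z_2 = g(2.720960) = 2.598056
z_3 = g(2.598056) = 2.560201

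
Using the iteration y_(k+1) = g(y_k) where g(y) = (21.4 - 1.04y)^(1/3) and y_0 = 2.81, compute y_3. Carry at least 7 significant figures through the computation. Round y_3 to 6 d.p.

y_1 = g(2.810000) = 2.643718
y_2 = g(2.643718) = 2.651940
y_3 = g(2.651940) = 2.651535

2.651535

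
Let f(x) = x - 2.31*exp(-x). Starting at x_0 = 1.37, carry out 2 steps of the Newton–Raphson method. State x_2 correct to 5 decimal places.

0.91984

f'(x) = 1 + 2.31*exp(-x)
x_0 = 1.370000: f = 0.783013, f' = 1.586987 → x_1 = 1.370000 - (0.783013)/(1.586987) = 0.876604
x_1 = 0.876604: f = -0.084804, f' = 1.961408 → x_2 = 0.876604 - (-0.084804)/(1.961408) = 0.919840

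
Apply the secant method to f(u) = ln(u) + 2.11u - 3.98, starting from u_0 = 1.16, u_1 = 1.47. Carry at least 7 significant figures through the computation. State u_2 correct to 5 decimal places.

f(u_0) = -1.383980, f(u_1) = -0.493038
u_2 = 1.470000 - (-0.493038)·(1.470000 - 1.160000)/(-0.493038 - (-1.383980)) = 1.641551; f(u_2) = -0.020687

1.64155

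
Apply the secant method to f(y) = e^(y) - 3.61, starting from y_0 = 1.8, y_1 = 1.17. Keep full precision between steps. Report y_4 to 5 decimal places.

Secant update: y_(k+1) = y_k − f(y_k)·(y_k − y_(k-1))/(f(y_k) − f(y_(k-1))).
f(y_0) = 2.439647, f(y_1) = -0.388007
y_2 = 1.170000 - (-0.388007)·(1.170000 - 1.800000)/(-0.388007 - (2.439647)) = 1.256448; f(y_2) = -0.097079
y_3 = 1.256448 - (-0.097079)·(1.256448 - 1.170000)/(-0.097079 - (-0.388007)) = 1.285294; f(y_3) = 0.005732
y_4 = 1.285294 - (0.005732)·(1.285294 - 1.256448)/(0.005732 - (-0.097079)) = 1.283686; f(y_4) = -0.000078

1.28369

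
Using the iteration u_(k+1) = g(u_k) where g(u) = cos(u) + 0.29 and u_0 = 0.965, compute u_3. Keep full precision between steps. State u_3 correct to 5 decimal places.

u_1 = g(0.965000) = 0.859417
u_2 = g(0.859417) = 0.942879
u_3 = g(0.942879) = 0.877460

0.87746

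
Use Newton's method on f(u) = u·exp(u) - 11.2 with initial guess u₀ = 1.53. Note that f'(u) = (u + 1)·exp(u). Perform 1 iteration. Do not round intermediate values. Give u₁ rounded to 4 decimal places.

1.8838

Newton update: u ← u − f(u)/f'(u).
u_0 = 1.530000: f = -4.134189, f' = 11.683987 → u_1 = 1.530000 - (-4.134189)/(11.683987) = 1.883834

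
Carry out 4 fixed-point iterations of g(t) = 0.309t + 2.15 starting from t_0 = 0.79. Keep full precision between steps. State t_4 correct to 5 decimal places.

t_1 = g(0.790000) = 2.394110
t_2 = g(2.394110) = 2.889780
t_3 = g(2.889780) = 3.042942
t_4 = g(3.042942) = 3.090269

3.09027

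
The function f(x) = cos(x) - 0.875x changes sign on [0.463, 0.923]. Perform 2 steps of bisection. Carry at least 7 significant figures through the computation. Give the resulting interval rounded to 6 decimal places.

f(0.463000) = 0.489592, f(0.923000) = -0.204194 (opposite signs)
step 1: m = 0.693000, f(m) = 0.162958 > 0 → root in [0.693000, 0.923000]
step 2: m = 0.808000, f(m) = -0.016054 < 0 → root in [0.693000, 0.808000]

[0.693000, 0.808000]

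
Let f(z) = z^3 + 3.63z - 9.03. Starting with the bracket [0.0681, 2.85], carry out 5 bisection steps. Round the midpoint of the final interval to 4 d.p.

f(0.068100) = -8.782481, f(2.850000) = 24.464625 (opposite signs)
step 1: m = 1.459050, f(m) = -0.627584 < 0 → root in [1.459050, 2.850000]
step 2: m = 2.154525, f(m) = 8.792183 > 0 → root in [1.459050, 2.154525]
step 3: m = 1.806787, f(m) = 3.426862 > 0 → root in [1.459050, 1.806787]
step 4: m = 1.632919, f(m) = 1.251548 > 0 → root in [1.459050, 1.632919]
step 5: m = 1.545984, f(m) = 0.276931 > 0 → root in [1.459050, 1.545984]
Midpoint of [1.459050, 1.545984] = 1.502517

1.5025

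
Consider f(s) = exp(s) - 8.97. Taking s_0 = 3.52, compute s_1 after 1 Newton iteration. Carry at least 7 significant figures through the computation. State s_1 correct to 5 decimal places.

f'(s) = exp(s)
s_0 = 3.520000: f = 24.814428, f' = 33.784428 → s_1 = 3.520000 - (24.814428)/(33.784428) = 2.785507

2.78551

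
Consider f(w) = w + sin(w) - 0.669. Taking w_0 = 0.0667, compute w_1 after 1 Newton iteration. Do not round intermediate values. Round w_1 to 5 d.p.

0.33482

Newton update: w ← w − f(w)/f'(w).
f'(w) = 1 + cos(w)
w_0 = 0.066700: f = -0.535649, f' = 1.997776 → w_1 = 0.066700 - (-0.535649)/(1.997776) = 0.334823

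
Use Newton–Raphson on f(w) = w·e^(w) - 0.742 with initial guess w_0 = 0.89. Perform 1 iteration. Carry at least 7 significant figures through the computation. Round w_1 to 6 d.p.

f'(w) = (w + 1)·e^(w)
w_0 = 0.890000: f = 1.425265, f' = 4.602395 → w_1 = 0.890000 - (1.425265)/(4.602395) = 0.580321

0.580321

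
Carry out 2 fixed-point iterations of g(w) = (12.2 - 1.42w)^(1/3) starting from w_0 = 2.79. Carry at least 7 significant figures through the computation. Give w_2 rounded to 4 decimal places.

w_1 = g(2.790000) = 2.019656
w_2 = g(2.019656) = 2.105360

2.1054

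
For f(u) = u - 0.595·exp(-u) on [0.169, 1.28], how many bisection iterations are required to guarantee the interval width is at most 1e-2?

Initial width b − a = 1.28 − 0.169 = 1.111000.
After n steps the width is (b−a)/2^n; need (b−a)/2^n ≤ 1e-2.
So n ≥ log₂(1.111000/1e-2) = log₂(111.1000) ≈ 6.7957.
Hence n = 7.

7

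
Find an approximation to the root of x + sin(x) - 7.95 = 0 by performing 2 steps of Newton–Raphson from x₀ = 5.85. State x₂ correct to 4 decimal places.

f'(x) = 1 + cos(x)
x_0 = 5.850000: f = -2.519764, f' = 1.907633 → x_1 = 5.850000 - (-2.519764)/(1.907633) = 7.170885
x_1 = 7.170885: f = -0.003493, f' = 1.631198 → x_2 = 7.170885 - (-0.003493)/(1.631198) = 7.173026

7.1730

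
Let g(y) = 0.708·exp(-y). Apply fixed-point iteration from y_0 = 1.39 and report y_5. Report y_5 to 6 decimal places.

0.438607

y_1 = g(1.390000) = 0.176345
y_2 = g(0.176345) = 0.593537
y_3 = g(0.593537) = 0.391078
y_4 = g(0.391078) = 0.478840
y_5 = g(0.478840) = 0.438607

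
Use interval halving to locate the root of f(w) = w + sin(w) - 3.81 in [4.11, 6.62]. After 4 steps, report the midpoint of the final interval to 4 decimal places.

4.8159

f(4.110000) = -0.523984, f(6.620000) = 3.140482 (opposite signs)
step 1: m = 5.365000, f(m) = 0.760499 > 0 → root in [4.110000, 5.365000]
step 2: m = 4.737500, f(m) = -0.072185 < 0 → root in [4.737500, 5.365000]
step 3: m = 5.051250, f(m) = 0.298116 > 0 → root in [4.737500, 5.051250]
step 4: m = 4.894375, f(m) = 0.100889 > 0 → root in [4.737500, 4.894375]
Midpoint of [4.737500, 4.894375] = 4.815938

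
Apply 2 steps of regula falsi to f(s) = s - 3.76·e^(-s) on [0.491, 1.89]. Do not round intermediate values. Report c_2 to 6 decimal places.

f(0.491000) = -1.810173, f(1.890000) = 1.321970
step 1: c = 1.299530, f(c) = 0.274329 > 0 → new bracket [0.491000, 1.299530]
step 2: c = 1.193124, f(c) = 0.052820 > 0 → new bracket [0.491000, 1.193124]

1.193124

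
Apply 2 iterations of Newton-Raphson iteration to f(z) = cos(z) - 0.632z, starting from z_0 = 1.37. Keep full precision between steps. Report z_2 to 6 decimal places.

0.937094

f'(z) = -sin(z) - 0.632
z_0 = 1.370000: f = -0.666390, f' = -1.611908 → z_1 = 1.370000 - (-0.666390)/(-1.611908) = 0.956583
z_1 = 0.956583: f = -0.028245, f' = -1.449227 → z_2 = 0.956583 - (-0.028245)/(-1.449227) = 0.937094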